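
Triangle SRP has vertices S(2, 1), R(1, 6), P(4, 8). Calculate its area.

Shoelace: Area = (1/2)|2(6-8) + 1(8-1) + 4(1-6)| = (1/2)(17) = 17/2

17/2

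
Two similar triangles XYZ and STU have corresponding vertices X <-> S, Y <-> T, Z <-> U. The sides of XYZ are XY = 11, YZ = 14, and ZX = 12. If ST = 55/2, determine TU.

k = 55/2/11 = 5/2. TU = 5/2 * 14 = 35.

35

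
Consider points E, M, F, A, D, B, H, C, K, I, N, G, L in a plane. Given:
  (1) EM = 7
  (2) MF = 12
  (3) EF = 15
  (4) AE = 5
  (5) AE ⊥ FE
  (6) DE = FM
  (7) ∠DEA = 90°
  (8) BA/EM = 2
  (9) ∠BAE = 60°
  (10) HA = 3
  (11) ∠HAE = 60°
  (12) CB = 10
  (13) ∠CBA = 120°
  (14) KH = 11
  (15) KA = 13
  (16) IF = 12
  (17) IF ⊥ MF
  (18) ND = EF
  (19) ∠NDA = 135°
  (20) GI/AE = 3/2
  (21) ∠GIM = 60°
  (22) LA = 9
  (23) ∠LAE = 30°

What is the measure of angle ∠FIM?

Step 1: By the law of cosines on triangle IFM: IM² = 12² + 12² − 2·12·12·cos(90°) = 288, so IM = 12·√2.
Step 2: By the inverse law of cosines on triangle FIM: cos(∠FIM) = (12² + (12·√2)² − 12²) / (2·12·12·√2) = 288/407.29 = 0.7071, so ∠FIM = 45°.

Therefore, the measure of angle ∠FIM = 45°.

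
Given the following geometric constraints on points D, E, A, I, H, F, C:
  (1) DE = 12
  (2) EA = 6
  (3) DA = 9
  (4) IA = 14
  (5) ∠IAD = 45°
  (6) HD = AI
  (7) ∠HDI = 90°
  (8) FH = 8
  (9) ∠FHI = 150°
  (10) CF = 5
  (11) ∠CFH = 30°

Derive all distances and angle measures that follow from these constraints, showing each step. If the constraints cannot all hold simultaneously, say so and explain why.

The constraints are consistent.

From the given relations:
  HD = AI = 14

Step 1: From DA = 9, AI = 14, and ∠DAI = 45°, by the law of cosines:
  DI² = DA² + AI² - 2·DA·AI·cos(45°) = 81 + 196 - 178.2 = 98.81
  DI ≈ 9.94

Step 2: From HF = 8, FC = 5, and ∠HFC = 30°, by the law of cosines:
  HC² = HF² + FC² - 2·HF·FC·cos(30°) = 64 + 25 - 69.28 = 19.72
  HC ≈ 4.44

Step 3: From DA = 9, DE = 12, AE = 6, by the inverse law of cosines:
  cos(∠ADE) = (DA² + DE² - AE²) / (2·DA·DE)
  ∠ADE = 28.96°

Step 4: From EA = 6, ED = 12, AD = 9, by the inverse law of cosines:
  cos(∠AED) = (EA² + ED² - AD²) / (2·EA·ED)
  ∠AED = 46.57°

Step 5: From AD = 9, AE = 6, DE = 12, by the inverse law of cosines:
  cos(∠DAE) = (AD² + AE² - DE²) / (2·AD·AE)
  ∠DAE = 104.48°

Step 6: From ID = 9.94, DH = 14, and ∠IDH = 90°, by the law of cosines:
  IH² = ID² + DH² - 2·ID·DH·cos(90°) = 98.81 + 196 - 0 = 294.8
  IH ≈ 17.17

Step 7: From DA = 9, DI = 9.94, AI = 14, by the inverse law of cosines:
  cos(∠ADI) = (DA² + DI² - AI²) / (2·DA·DI)
  ∠ADI = 95.19°

Step 8: From IA = 14, ID = 9.94, AD = 9, by the inverse law of cosines:
  cos(∠AID) = (IA² + ID² - AD²) / (2·IA·ID)
  ∠AID = 39.81°

Step 9: From HC = 4.44, HF = 8, CF = 5, by the inverse law of cosines:
  cos(∠CHF) = (HC² + HF² - CF²) / (2·HC·HF)
  ∠CHF = 34.26°

Step 10: From CF = 5, CH = 4.44, FH = 8, by the inverse law of cosines:
  cos(∠FCH) = (CF² + CH² - FH²) / (2·CF·CH)
  ∠FCH = 115.74°

Step 11: From IH = 17.17, HF = 8, and ∠IHF = 150°, by the law of cosines:
  IF² = IH² + HF² - 2·IH·HF·cos(150°) = 294.8 + 64 + 237.9 = 596.7
  IF ≈ 24.43

Step 12: From ID = 9.94, IH = 17.17, DH = 14, by the inverse law of cosines:
  cos(∠DIH) = (ID² + IH² - DH²) / (2·ID·IH)
  ∠DIH = 54.62°

Step 13: From HD = 14, HI = 17.17, DI = 9.94, by the inverse law of cosines:
  cos(∠DHI) = (HD² + HI² - DI²) / (2·HD·HI)
  ∠DHI = 35.38°

Step 14: From IF = 24.43, IH = 17.17, FH = 8, by the inverse law of cosines:
  cos(∠FIH) = (IF² + IH² - FH²) / (2·IF·IH)
  ∠FIH = 9.42°

Step 15: From FH = 8, FI = 24.43, HI = 17.17, by the inverse law of cosines:
  cos(∠HFI) = (FH² + FI² - HI²) / (2·FH·FI)
  ∠HFI = 20.58°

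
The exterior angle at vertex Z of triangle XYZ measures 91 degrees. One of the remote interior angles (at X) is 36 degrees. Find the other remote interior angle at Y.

angle Y = 91 - 36 = 55 degrees (exterior angle theorem).

55 degrees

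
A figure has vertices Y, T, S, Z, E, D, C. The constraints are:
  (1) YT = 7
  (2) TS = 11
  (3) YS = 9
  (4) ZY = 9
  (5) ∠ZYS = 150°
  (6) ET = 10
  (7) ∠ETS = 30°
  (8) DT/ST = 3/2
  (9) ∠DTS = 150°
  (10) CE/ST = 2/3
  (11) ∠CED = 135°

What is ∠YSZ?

Step 1: By the law of cosines on triangle SYZ: SZ² = 9² + 9² − 2·9·9·cos(150°) = 302.3, so SZ ≈ 17.39.
Step 2: By the inverse law of cosines on triangle YSZ: cos(∠YSZ) = (9² + 17.39² − 9²) / (2·9·17.39) = 302.3/312.96 = 0.9659, so ∠YSZ = 15°.

Therefore, the measure of angle ∠YSZ = 15°.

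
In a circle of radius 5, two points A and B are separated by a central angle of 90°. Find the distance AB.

Chord length = 2r sin(θ/2)
= 2 × 5 × sin(90°/2)
= 2 × 5 × sin(45°)
= 5*sqrt(2)

5*sqrt(2)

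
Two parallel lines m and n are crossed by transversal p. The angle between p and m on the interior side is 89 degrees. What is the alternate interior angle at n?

Alternate interior angles are equal: 89 degrees.

89 degrees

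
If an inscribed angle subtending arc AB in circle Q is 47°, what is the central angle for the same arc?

By the inscribed angle theorem, the central angle is twice the inscribed angle.
Central angle = 2 × 47° = 94°

94°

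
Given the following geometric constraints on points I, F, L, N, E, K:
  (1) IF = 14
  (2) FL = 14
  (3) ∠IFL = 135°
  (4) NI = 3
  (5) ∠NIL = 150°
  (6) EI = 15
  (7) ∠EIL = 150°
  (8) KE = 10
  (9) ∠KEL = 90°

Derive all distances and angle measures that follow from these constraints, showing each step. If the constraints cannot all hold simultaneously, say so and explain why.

The constraints are consistent.

Step 1: From IF = 14, FL = 14, and ∠IFL = 135°, by the law of cosines:
  IL² = IF² + FL² - 2·IF·FL·cos(135°) = 196 + 196 + 277.2 = 669.2
  IL ≈ 25.87

Step 2: From LI = 25.87, IN = 3, and ∠LIN = 150°, by the law of cosines:
  LN² = LI² + IN² - 2·LI·IN·cos(150°) = 669.2 + 9 + 134.4 = 812.6
  LN ≈ 28.51

Step 3: From LI = 25.87, IE = 15, and ∠LIE = 150°, by the law of cosines:
  LE² = LI² + IE² - 2·LI·IE·cos(150°) = 669.2 + 225 + 672.1 = 1566
  LE ≈ 39.58

Step 4: From IF = 14, IL = 25.87, FL = 14, by the inverse law of cosines:
  cos(∠FIL) = (IF² + IL² - FL²) / (2·IF·IL)
  ∠FIL = 22.5°

Step 5: From LF = 14, LI = 25.87, FI = 14, by the inverse law of cosines:
  cos(∠FLI) = (LF² + LI² - FI²) / (2·LF·LI)
  ∠FLI = 22.5°

Step 6: From LE = 39.58, EK = 10, and ∠LEK = 90°, by the law of cosines:
  LK² = LE² + EK² - 2·LE·EK·cos(90°) = 1566 + 100 - 0 = 1666
  LK ≈ 40.82

Step 7: From LE = 39.58, LI = 25.87, EI = 15, by the inverse law of cosines:
  cos(∠ELI) = (LE² + LI² - EI²) / (2·LE·LI)
  ∠ELI = 10.92°

Step 8: From LI = 25.87, LN = 28.51, IN = 3, by the inverse law of cosines:
  cos(∠ILN) = (LI² + LN² - IN²) / (2·LI·LN)
  ∠ILN = 3.02°

Step 9: From NI = 3, NL = 28.51, IL = 25.87, by the inverse law of cosines:
  cos(∠INL) = (NI² + NL² - IL²) / (2·NI·NL)
  ∠INL = 26.98°

Step 10: From EI = 15, EL = 39.58, IL = 25.87, by the inverse law of cosines:
  cos(∠IEL) = (EI² + EL² - IL²) / (2·EI·EL)
  ∠IEL = 19.08°

Step 11: From LE = 39.58, LK = 40.82, EK = 10, by the inverse law of cosines:
  cos(∠ELK) = (LE² + LK² - EK²) / (2·LE·LK)
  ∠ELK = 14.18°

Step 12: From KE = 10, KL = 40.82, EL = 39.58, by the inverse law of cosines:
  cos(∠EKL) = (KE² + KL² - EL²) / (2·KE·KL)
  ∠EKL = 75.82°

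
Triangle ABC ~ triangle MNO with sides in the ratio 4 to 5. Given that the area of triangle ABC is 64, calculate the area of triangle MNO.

The ratio of areas of similar triangles = (side ratio)^2.
Side ratio = 4:5, so area ratio = 16:25.
Area of MNO / Area of ABC = 25/16
Area of MNO = 64 * 25/16 = 100

100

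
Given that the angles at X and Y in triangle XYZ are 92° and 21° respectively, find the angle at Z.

angle Z = 180 - 92 - 21 = 67 degrees.

67 degrees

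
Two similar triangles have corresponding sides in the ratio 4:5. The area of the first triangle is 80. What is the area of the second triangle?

Area ratio = (4/5)^2 = 16/25. Area of the second triangle = 80 * 25/16 = 125.

125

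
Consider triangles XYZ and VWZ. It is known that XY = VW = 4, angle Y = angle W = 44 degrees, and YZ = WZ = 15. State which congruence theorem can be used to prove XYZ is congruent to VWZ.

The given information matches SAS: Two pairs of corresponding sides and the included angle are equal (Side-Angle-Side).

SAS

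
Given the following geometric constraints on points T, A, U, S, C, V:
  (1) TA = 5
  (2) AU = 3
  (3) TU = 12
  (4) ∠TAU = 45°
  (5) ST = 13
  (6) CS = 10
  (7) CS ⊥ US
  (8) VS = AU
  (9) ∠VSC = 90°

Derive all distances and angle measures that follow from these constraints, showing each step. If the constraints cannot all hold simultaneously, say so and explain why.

These constraints are not satisfiable: by the triangle inequality in triangle ATU, (1) TA = 5 and (2) AU = 3 force TU ≤ 5 + 3 = 8, but (3) says TU = 12. No planar figure meets all of them, so nothing further can be derived.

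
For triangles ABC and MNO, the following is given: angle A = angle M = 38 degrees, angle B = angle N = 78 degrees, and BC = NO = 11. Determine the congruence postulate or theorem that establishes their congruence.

Consider the given information: angle A = angle M = 38 degrees, angle B = angle N = 78 degrees, and BC = NO = 11
This is not SAS or ASA: SAS requires two sides and the included angle between them. ASA requires two angles and the side between them.
The correct criterion is AAS. Two pairs of corresponding angles and a non-included side are equal (Angle-Angle-Side).

AAS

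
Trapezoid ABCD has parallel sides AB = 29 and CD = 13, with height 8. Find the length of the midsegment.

The midsegment of a trapezoid = (base1 + base2) / 2
midsegment = (29 + 13) / 2
midsegment = 42 / 2
midsegment = 21

21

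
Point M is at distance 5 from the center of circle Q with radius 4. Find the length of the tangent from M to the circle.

Let T be the point of tangency. Then QT ⊥ MT (radius ⊥ tangent).
In right triangle QTM: QM² = QT² + MT²
5² = 4² + MT²
MT² = 9, MT = 3

3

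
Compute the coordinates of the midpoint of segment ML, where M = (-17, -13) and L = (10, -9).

The midpoint is the point halfway along the segment.
Move half the horizontal distance: -17 + (10 - -17)/2 = -17 + 27/2 = -7/2
Move half the vertical distance: -13 + (-9 - -13)/2 = -13 + 4/2 = -11
Midpoint = (-7/2, -11)

(-7/2, -11)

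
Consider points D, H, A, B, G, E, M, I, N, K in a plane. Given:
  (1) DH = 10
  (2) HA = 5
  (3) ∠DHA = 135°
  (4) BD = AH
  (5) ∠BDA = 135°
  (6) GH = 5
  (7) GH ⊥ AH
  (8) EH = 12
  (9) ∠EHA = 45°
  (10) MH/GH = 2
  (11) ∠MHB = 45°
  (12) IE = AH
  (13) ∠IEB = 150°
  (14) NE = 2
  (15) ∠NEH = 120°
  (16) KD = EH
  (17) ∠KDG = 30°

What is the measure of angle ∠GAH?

Step 1: By the law of cosines on triangle AHG: AG² = 5² + 5² − 2·5·5·cos(90°) = 50, so AG = 5·√2.
Step 2: By the inverse law of cosines on triangle GAH: cos(∠GAH) = ((5·√2)² + 5² − 5²) / (2·5·√2·5) = 50/70.71 = 0.7071, so ∠GAH = 45°.

Therefore, the measure of angle ∠GAH = 45°.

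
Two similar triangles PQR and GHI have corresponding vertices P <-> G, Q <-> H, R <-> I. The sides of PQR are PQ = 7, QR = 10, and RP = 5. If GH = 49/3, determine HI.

Since the triangles are similar, the ratio of corresponding sides is constant.
Scale factor k = GH / PQ = 49/3 / 7 = 7/3
HI = k * QR = 7/3 * 10 = 70/3

70/3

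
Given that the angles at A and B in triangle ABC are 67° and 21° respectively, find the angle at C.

Let angle C = x. Then 67 + 21 + x = 180.
x = 180 - 88 = 92 degrees.

92 degrees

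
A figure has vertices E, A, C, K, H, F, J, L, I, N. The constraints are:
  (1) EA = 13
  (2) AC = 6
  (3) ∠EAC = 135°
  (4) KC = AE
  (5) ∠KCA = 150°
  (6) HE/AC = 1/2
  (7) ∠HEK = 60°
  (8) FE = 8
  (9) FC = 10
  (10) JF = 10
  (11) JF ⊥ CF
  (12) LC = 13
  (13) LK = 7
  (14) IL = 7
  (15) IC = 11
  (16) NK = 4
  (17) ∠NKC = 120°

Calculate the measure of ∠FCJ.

Step 1: By the law of cosines on triangle CFJ: CJ² = 10² + 10² − 2·10·10·cos(90°) = 200, so CJ = 10·√2.
Step 2: By the inverse law of cosines on triangle FCJ: cos(∠FCJ) = (10² + (10·√2)² − 10²) / (2·10·10·√2) = 200/282.84 = 0.7071, so ∠FCJ = 45°.

Therefore, the measure of angle ∠FCJ = 45°.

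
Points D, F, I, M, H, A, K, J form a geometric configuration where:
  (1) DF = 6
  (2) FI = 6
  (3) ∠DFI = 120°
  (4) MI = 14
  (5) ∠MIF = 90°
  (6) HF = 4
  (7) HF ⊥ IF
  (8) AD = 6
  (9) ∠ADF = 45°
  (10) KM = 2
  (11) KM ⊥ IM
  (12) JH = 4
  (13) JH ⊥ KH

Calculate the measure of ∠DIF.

Step 1: By the law of cosines on triangle IFD: ID² = 6² + 6² − 2·6·6·cos(120°) = 108, so ID = 6·√3.
Step 2: By the inverse law of cosines on triangle DIF: cos(∠DIF) = ((6·√3)² + 6² − 6²) / (2·6·√3·6) = 108/124.71 = 0.866, so ∠DIF = 30°.

Therefore, the measure of angle ∠DIF = 30°.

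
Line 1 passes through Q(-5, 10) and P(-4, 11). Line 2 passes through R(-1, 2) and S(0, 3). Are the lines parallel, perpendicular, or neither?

Slope of line 1: m1 = (11 - 10)/(-4 - -5) = 1/1 = 1
Slope of line 2: m2 = (3 - 2)/(0 - -1) = 1/1 = 1
Two lines are parallel if and only if they have equal slopes (or both are vertical).
Here m1 = m2 = 1, confirming the lines are parallel.

Parallel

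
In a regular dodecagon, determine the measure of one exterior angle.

Each exterior angle of a regular n-gon is 360 / n.
For n = 12: 360 / 12 = 30 degrees.

30 degrees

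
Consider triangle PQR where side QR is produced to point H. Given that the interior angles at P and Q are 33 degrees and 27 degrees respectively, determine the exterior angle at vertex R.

The interior angle at R is 180 - 33 - 27 = 120 degrees.
The exterior angle and interior angle at R are supplementary:
Exterior angle = 180 - 120 = 60 degrees.

60 degrees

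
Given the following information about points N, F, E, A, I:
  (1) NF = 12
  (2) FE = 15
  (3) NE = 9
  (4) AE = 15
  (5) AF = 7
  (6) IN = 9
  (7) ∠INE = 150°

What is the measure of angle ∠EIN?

Step 1: By the law of cosines on triangle INE: IE² = 9² + 9² − 2·9·9·cos(150°) = 302.3, so IE ≈ 17.39.
Step 2: By the inverse law of cosines on triangle EIN: cos(∠EIN) = (17.39² + 9² − 9²) / (2·17.39·9) = 302.3/312.96 = 0.9659, so ∠EIN = 15°.

Therefore, the measure of angle ∠EIN = 15°.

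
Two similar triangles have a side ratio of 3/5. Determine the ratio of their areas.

The ratio of areas of similar triangles equals the square of the side ratio.
Side ratio = 3:5
Area ratio = (3/5)^2 = 9/25 = 9:25

9:25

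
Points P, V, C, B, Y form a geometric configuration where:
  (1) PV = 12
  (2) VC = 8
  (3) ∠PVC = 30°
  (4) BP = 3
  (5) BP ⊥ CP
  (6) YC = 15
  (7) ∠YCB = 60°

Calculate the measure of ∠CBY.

Step 1: By the law of cosines on triangle CVP: CP² = 8² + 12² − 2·8·12·cos(30°) = 41.72, so CP ≈ 6.46.
Step 2: By the law of cosines on triangle BPC: BC² = 3² + 6.46² − 2·3·6.46·cos(90°) = 50.72, so BC ≈ 7.12.
Step 3: By the law of cosines on triangle BCY: BY² = 7.12² + 15² − 2·7.12·15·cos(60°) = 168.89, so BY ≈ 13.
Step 4: By the inverse law of cosines on triangle CBY: cos(∠CBY) = (7.12² + 13² − 15²) / (2·7.12·13) = -5.38/185.11 = -0.0291, so ∠CBY = 91.67°.

Therefore, the measure of angle ∠CBY = 91.67°.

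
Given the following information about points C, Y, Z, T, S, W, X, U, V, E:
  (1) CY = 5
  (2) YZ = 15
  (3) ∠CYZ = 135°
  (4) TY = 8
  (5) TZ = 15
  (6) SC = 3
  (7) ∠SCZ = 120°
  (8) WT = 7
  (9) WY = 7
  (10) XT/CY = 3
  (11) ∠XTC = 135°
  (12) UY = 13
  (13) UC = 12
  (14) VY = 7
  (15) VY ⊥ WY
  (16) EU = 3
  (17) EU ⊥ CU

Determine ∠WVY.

Step 1: By the law of cosines on triangle VYW: VW² = 7² + 7² − 2·7·7·cos(90°) = 98, so VW = 7·√2.
Step 2: By the inverse law of cosines on triangle WVY: cos(∠WVY) = ((7·√2)² + 7² − 7²) / (2·7·√2·7) = 98/138.59 = 0.7071, so ∠WVY = 45°.

Therefore, the measure of angle ∠WVY = 45°.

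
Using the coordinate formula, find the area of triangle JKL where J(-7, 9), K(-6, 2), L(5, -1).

Shoelace: Area = (1/2)|-7(2--1) + -6(-1-9) + 5(9-2)| = (1/2)(74) = 37

37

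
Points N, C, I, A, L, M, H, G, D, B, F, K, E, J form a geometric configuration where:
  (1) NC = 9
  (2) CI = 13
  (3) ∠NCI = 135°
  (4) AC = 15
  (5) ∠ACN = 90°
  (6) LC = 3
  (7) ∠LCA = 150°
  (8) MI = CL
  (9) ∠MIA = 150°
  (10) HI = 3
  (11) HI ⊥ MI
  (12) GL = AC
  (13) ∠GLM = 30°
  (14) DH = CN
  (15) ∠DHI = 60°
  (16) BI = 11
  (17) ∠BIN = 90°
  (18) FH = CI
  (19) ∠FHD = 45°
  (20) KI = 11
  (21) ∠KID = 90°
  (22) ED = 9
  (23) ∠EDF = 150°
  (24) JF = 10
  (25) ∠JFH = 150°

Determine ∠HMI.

From the given relations: MI = CL = 3.
Step 1: By the law of cosines on triangle MIH: MH² = 3² + 3² − 2·3·3·cos(90°) = 18, so MH = 3·√2.
Step 2: By the inverse law of cosines on triangle HMI: cos(∠HMI) = ((3·√2)² + 3² − 3²) / (2·3·√2·3) = 18/25.46 = 0.7071, so ∠HMI = 45°.

Therefore, the measure of angle ∠HMI = 45°.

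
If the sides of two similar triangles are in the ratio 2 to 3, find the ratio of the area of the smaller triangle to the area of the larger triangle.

Area ratio = (side ratio)^2 = (2/3)^2 = 4:9.

4:9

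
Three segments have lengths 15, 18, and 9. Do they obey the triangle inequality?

Check all three triangle inequalities:
15 + 18 = 33 > 9 ✓
15 + 9 = 24 > 18 ✓
18 + 9 = 27 > 15 ✓
All conditions hold, so these sides form a valid triangle.

Yes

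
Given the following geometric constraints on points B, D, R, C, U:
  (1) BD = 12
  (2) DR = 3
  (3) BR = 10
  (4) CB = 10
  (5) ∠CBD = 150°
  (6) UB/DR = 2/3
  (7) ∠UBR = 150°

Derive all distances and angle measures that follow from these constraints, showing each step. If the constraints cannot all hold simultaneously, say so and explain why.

The constraints are consistent.

From the given relations:
  UB = 2/3·DR = 2/3·3 = 2

Step 1: From DB = 12, BC = 10, and ∠DBC = 150°, by the law of cosines:
  DC² = DB² + BC² - 2·DB·BC·cos(150°) = 144 + 100 + 207.8 = 451.8
  DC ≈ 21.26

Step 2: From RB = 10, BU = 2, and ∠RBU = 150°, by the law of cosines:
  RU² = RB² + BU² - 2·RB·BU·cos(150°) = 100 + 4 + 34.64 = 138.6
  RU ≈ 11.77

Step 3: From BD = 12, BR = 10, DR = 3, by the inverse law of cosines:
  cos(∠DBR) = (BD² + BR² - DR²) / (2·BD·BR)
  ∠DBR = 11.72°

Step 4: From DB = 12, DR = 3, BR = 10, by the inverse law of cosines:
  cos(∠BDR) = (DB² + DR² - BR²) / (2·DB·DR)
  ∠BDR = 42.6°

Step 5: From RB = 10, RD = 3, BD = 12, by the inverse law of cosines:
  cos(∠BRD) = (RB² + RD² - BD²) / (2·RB·RD)
  ∠BRD = 125.69°

Step 6: From DB = 12, DC = 21.26, BC = 10, by the inverse law of cosines:
  cos(∠BDC) = (DB² + DC² - BC²) / (2·DB·DC)
  ∠BDC = 13.6°

Step 7: From RB = 10, RU = 11.77, BU = 2, by the inverse law of cosines:
  cos(∠BRU) = (RB² + RU² - BU²) / (2·RB·RU)
  ∠BRU = 4.87°

Step 8: From CB = 10, CD = 21.26, BD = 12, by the inverse law of cosines:
  cos(∠BCD) = (CB² + CD² - BD²) / (2·CB·CD)
  ∠BCD = 16.4°

Step 9: From UB = 2, UR = 11.77, BR = 10, by the inverse law of cosines:
  cos(∠BUR) = (UB² + UR² - BR²) / (2·UB·UR)
  ∠BUR = 25.13°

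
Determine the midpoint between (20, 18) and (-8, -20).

M = ((x₁ + x₂)/2, (y₁ + y₂)/2)
= ((20 + -8)/2, (18 + -20)/2)
= (12/2, -2/2) = (6, -1)

(6, -1)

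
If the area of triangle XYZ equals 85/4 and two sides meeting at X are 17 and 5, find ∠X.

From the SAS area formula Area = (1/2)ab sin(C), rearranging gives sin(C) = 2*Area/(ab).
sin(C) = 2 * 85/4 / (85) = 1/2.
Therefore C = arcsin(1/2) = 30°.
Since sin(180° - C) = sin(C), the obtuse angle 150° gives the same area, so C = 30° or C = 150°.

30° or 150°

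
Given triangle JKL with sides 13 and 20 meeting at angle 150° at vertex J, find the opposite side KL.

Law of cosines: KL^2 = 13^2 + 20^2 - 2(13)(20)cos(150°) = 260*sqrt(3) + 569, so KL = sqrt(260*sqrt(3) + 569).

sqrt(260*sqrt(3) + 569)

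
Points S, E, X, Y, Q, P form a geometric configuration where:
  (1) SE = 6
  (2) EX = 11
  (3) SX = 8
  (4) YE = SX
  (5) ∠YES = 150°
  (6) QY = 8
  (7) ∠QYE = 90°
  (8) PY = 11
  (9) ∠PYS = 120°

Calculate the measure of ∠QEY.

From the given relations: YE = SX = 8.
Step 1: By the law of cosines on triangle EYQ: EQ² = 8² + 8² − 2·8·8·cos(90°) = 128, so EQ = 8·√2.
Step 2: By the inverse law of cosines on triangle QEY: cos(∠QEY) = ((8·√2)² + 8² − 8²) / (2·8·√2·8) = 128/181.02 = 0.7071, so ∠QEY = 45°.

Therefore, the measure of angle ∠QEY = 45°.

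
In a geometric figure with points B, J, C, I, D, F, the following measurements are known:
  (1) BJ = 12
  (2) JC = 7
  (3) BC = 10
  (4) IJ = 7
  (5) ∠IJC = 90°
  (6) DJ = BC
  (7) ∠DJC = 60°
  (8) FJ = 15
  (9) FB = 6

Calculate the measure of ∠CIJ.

Step 1: By the law of cosines on triangle IJC: IC² = 7² + 7² − 2·7·7·cos(90°) = 98, so IC = 7·√2.
Step 2: By the inverse law of cosines on triangle CIJ: cos(∠CIJ) = ((7·√2)² + 7² − 7²) / (2·7·√2·7) = 98/138.59 = 0.7071, so ∠CIJ = 45°.

Therefore, the measure of angle ∠CIJ = 45°.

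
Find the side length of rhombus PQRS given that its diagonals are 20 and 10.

In a rhombus, the diagonals bisect each other perpendicularly, creating four congruent right triangles.
Each triangle has legs 10 (half of 20) and 5 (half of 10).
The hypotenuse of each right triangle is a side of the rhombus:
side = sqrt(10^2 + 5^2) = sqrt(125) = 5*sqrt(5)

5*sqrt(5)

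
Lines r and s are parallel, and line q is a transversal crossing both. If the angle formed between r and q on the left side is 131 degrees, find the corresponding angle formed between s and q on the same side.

When a transversal crosses parallel lines, angles in the same position at each intersection are called corresponding angles.
These are always equal, so the answer is 131 degrees.

131 degrees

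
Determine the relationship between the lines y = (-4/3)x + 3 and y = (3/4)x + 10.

Slope of line 1: m1 = -4/3
Slope of line 2: m2 = 3/4
Two lines are perpendicular when the product of their slopes is -1 (negative reciprocals).
m1 * m2 = (-4/3) * (3/4) = -1, confirming perpendicularity.

Perpendicular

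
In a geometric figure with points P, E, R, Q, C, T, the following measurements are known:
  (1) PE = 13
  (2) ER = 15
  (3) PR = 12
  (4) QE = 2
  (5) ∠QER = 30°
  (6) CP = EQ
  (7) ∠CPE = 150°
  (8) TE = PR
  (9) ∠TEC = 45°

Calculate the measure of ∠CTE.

From the given relations: CP = EQ = 2; TE = PR = 12.
Step 1: By the law of cosines on triangle EPC: EC² = 13² + 2² − 2·13·2·cos(150°) = 218.03, so EC ≈ 14.77.
Step 2: By the law of cosines on triangle TEC: TC² = 12² + 14.77² − 2·12·14.77·cos(45°) = 111.45, so TC ≈ 10.56.
Step 3: By the inverse law of cosines on triangle CTE: cos(∠CTE) = (10.56² + 12² − 14.77²) / (2·10.56·12) = 37.41/253.36 = 0.1477, so ∠CTE = 81.51°.

Therefore, the measure of angle ∠CTE = 81.51°.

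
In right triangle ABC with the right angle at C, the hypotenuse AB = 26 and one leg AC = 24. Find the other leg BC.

Rearranging the Pythagorean theorem to solve for the unknown leg:
leg^2 = hypotenuse^2 - known_leg^2 = 676 - 576 = 100
leg = sqrt(100) = 10.

10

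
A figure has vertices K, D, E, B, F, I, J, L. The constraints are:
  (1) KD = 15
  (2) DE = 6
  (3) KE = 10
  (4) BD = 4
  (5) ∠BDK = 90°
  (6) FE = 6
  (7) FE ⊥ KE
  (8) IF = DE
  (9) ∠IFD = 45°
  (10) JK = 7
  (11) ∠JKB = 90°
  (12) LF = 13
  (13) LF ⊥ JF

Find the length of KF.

Step 1: By the law of cosines on triangle KEF: KF² = 10² + 6² − 2·10·6·cos(90°) = 136, so KF = 2·√34.

Therefore, the length of KF = 2·√34.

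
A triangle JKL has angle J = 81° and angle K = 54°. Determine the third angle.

Let angle L = x. Then 81 + 54 + x = 180.
x = 180 - 135 = 45 degrees.

45 degrees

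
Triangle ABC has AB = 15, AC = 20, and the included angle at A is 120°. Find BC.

When two sides and the included angle are known, the law of cosines gives the third side.
c^2 = a^2 + b^2 - 2ab cos(C) generalizes the Pythagorean theorem to non-right triangles.
Here: BC^2 = 225 + 400 - 600*(-1/2) = 925
BC = 5*sqrt(37)

5*sqrt(37)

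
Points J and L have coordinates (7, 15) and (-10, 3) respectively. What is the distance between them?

The horizontal distance is |-10 - 7| = 17 and the vertical distance is |3 - 15| = 12.
By the Pythagorean theorem, d = sqrt(17^2 + 12^2) = sqrt(433).

sqrt(433)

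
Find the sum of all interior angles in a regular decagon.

The sum of interior angles of an n-sided polygon is (n - 2) * 180.
For n = 10: (10 - 2) * 180 = 8 * 180 = 1440 degrees.

1440 degrees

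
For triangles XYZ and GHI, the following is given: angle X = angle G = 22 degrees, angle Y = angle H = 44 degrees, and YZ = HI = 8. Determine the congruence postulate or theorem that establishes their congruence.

Consider the given information: angle X = angle G = 22 degrees, angle Y = angle H = 44 degrees, and YZ = HI = 8
This is not SSS or SAS: SSS requires all three pairs of sides, but we don't have that. SAS requires two sides and the included angle between them.
The correct criterion is AAS. Two pairs of corresponding angles and a non-included side are equal (Angle-Angle-Side).

AAS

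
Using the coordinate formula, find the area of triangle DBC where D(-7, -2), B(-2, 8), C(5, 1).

Shoelace: Area = (1/2)|-7(8-1) + -2(1--2) + 5(-2-8)| = (1/2)(105) = 105/2

105/2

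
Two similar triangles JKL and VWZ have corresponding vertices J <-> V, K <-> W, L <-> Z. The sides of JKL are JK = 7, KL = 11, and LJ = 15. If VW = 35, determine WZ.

Similar triangles have proportional sides. Setting up the proportion:
VW / JK = WZ / KL
35 / 7 = WZ / 11
WZ = 11 * 35 / 7 = 55.

55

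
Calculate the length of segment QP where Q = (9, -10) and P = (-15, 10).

d = sqrt((-15 - 9)^2 + (10 - -10)^2)
d = sqrt(-24^2 + 20^2)
d = sqrt(576 + 400)
d = sqrt(976) = 4*sqrt(61)

4*sqrt(61)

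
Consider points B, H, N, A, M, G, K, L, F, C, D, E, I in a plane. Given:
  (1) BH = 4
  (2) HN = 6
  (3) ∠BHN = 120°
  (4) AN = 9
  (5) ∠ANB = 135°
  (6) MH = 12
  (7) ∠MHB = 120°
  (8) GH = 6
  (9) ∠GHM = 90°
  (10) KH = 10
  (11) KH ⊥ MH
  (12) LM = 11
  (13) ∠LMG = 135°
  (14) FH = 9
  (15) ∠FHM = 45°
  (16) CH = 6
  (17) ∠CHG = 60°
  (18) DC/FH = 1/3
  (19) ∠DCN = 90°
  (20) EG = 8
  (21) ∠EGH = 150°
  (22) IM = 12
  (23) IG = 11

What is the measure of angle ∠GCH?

Step 1: By the law of cosines on triangle CHG: CG² = 6² + 6² − 2·6·6·cos(60°) = 36, so CG = 6.
Step 2: By the inverse law of cosines on triangle GCH: cos(∠GCH) = (6² + 6² − 6²) / (2·6·6) = 36/72 = 0.5, so ∠GCH = 60°.

Therefore, the measure of angle ∠GCH = 60°.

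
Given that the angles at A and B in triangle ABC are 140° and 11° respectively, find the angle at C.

angle C = 180 - 140 - 11 = 29 degrees.

29 degrees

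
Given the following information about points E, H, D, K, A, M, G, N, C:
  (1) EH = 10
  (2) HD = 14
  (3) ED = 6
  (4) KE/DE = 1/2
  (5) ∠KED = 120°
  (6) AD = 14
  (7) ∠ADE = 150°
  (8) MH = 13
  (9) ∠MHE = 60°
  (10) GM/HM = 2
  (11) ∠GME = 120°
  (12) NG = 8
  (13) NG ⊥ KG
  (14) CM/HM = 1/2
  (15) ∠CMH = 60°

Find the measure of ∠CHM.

From the given relations: CM = 1/2·HM = 1/2·13 ≈ 6.5.
Step 1: By the law of cosines on triangle HMC: HC² = 13² + 6.5² − 2·13·6.5·cos(60°) = 126.75, so HC ≈ 11.26.
Step 2: By the inverse law of cosines on triangle CHM: cos(∠CHM) = (11.26² + 13² − 6.5²) / (2·11.26·13) = 253.5/292.72 = 0.866, so ∠CHM = 30°.

Therefore, the measure of angle ∠CHM = 30°.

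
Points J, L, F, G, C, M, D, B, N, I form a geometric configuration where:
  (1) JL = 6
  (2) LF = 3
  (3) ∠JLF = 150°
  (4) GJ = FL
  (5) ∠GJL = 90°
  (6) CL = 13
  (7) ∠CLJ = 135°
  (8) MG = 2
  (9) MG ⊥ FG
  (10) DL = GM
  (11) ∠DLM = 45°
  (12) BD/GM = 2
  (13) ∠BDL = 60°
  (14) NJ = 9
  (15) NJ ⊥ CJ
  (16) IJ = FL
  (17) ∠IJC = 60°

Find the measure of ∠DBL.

From the given relations: BD = 2·GM = 2·2 = 4; DL = GM = 2.
Step 1: By the law of cosines on triangle BDL: BL² = 4² + 2² − 2·4·2·cos(60°) = 12, so BL = 2·√3.
Step 2: By the inverse law of cosines on triangle DBL: cos(∠DBL) = (4² + (2·√3)² − 2²) / (2·4·2·√3) = 24/27.71 = 0.866, so ∠DBL = 30°.

Therefore, the measure of angle ∠DBL = 30°.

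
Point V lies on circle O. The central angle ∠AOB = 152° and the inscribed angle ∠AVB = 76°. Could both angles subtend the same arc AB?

By the inscribed angle theorem, if both angles subtend the same arc, the inscribed angle must be half the central angle.
Half of 152° = 76°, which equals the given inscribed angle of 76°.
Therefore, yes, they correspond to the same arc.

Yes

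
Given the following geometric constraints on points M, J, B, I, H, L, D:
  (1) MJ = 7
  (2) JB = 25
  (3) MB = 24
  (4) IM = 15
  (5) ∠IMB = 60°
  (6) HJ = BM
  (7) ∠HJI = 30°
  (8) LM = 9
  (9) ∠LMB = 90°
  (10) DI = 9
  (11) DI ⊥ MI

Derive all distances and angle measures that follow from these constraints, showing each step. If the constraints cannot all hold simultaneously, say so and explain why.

The constraints are consistent.

From the given relations:
  HJ = BM = 24

Step 1: From MI = 15, ID = 9, and ∠MID = 90°, by the law of cosines:
  MD² = MI² + ID² - 2·MI·ID·cos(90°) = 225 + 81 - 0 = 306
  MD = 3·√34

Step 2: From BM = 24, MI = 15, and ∠BMI = 60°, by the law of cosines:
  BI² = BM² + MI² - 2·BM·MI·cos(60°) = 576 + 225 - 360 = 441
  BI = 21

Step 3: From BM = 24, ML = 9, and ∠BML = 90°, by the law of cosines:
  BL² = BM² + ML² - 2·BM·ML·cos(90°) = 576 + 81 - 0 = 657
  BL = 3·√73

Step 4: From MB = 24, MJ = 7, BJ = 25, by the inverse law of cosines:
  cos(∠BMJ) = (MB² + MJ² - BJ²) / (2·MB·MJ)
  ∠BMJ = 90°

Step 5: From JB = 25, JM = 7, BM = 24, by the inverse law of cosines:
  cos(∠BJM) = (JB² + JM² - BM²) / (2·JB·JM)
  ∠BJM = 73.74°

Step 6: From BJ = 25, BM = 24, JM = 7, by the inverse law of cosines:
  cos(∠JBM) = (BJ² + BM² - JM²) / (2·BJ·BM)
  ∠JBM = 16.26°

Step 7: From MD = 3·√34, MI = 15, DI = 9, by the inverse law of cosines:
  cos(∠DMI) = (MD² + MI² - DI²) / (2·MD·MI)
  ∠DMI = 30.96°

Step 8: From BI = 21, BM = 24, IM = 15, by the inverse law of cosines:
  cos(∠IBM) = (BI² + BM² - IM²) / (2·BI·BM)
  ∠IBM = 38.21°

Step 9: From BL = 3·√73, BM = 24, LM = 9, by the inverse law of cosines:
  cos(∠LBM) = (BL² + BM² - LM²) / (2·BL·BM)
  ∠LBM = 20.56°

Step 10: From IB = 21, IM = 15, BM = 24, by the inverse law of cosines:
  cos(∠BIM) = (IB² + IM² - BM²) / (2·IB·IM)
  ∠BIM = 81.79°

Step 11: From LB = 3·√73, LM = 9, BM = 24, by the inverse law of cosines:
  cos(∠BLM) = (LB² + LM² - BM²) / (2·LB·LM)
  ∠BLM = 69.44°

Step 12: From DI = 9, DM = 3·√34, IM = 15, by the inverse law of cosines:
  cos(∠IDM) = (DI² + DM² - IM²) / (2·DI·DM)
  ∠IDM = 59.04°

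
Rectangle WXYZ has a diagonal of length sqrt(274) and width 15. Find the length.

b = sqrt(d^2 - a^2) = sqrt(274 - 225) = sqrt(49) = 7

7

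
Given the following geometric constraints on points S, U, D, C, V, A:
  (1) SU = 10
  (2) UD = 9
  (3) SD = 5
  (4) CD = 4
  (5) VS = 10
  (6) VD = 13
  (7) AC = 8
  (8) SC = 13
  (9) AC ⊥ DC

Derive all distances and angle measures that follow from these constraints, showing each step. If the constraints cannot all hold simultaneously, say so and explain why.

These constraints are not satisfiable: by the triangle inequality in triangle DSC, (3) SD = 5 and (4) CD = 4 force SC ≤ 5 + 4 = 9, but (8) says SC = 13. No planar figure meets all of them, so nothing further can be derived.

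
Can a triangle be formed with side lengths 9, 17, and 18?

For three segments to close into a triangle, no single side can be as long as the other two combined.
The longest side is 18, and 9 + 17 = 26 > 18.
A triangle can be formed.

Yes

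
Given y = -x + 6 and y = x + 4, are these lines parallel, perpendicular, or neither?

Slope of line 1: m1 = -1
Slope of line 2: m2 = 1
Two lines are perpendicular when the product of their slopes is -1 (negative reciprocals).
m1 * m2 = (-1) * (1) = -1, confirming perpendicularity.

Perpendicular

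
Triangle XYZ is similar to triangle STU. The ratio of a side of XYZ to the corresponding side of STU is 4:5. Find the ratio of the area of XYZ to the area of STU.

Area scales with the square of linear dimensions. If every length is multiplied by 4/5, then the area is multiplied by (4/5)^2 = 16/25.
The area ratio is 16:25.

16:25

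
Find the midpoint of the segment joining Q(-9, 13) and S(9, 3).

M = ((x₁ + x₂)/2, (y₁ + y₂)/2)
= ((-9 + 9)/2, (13 + 3)/2)
= (0/2, 16/2) = (0, 8)

(0, 8)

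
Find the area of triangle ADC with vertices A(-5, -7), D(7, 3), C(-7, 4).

The Shoelace formula computes the area from vertex coordinates by summing cross products.
For vertices (-5,-7), (7,3), (-7,4):
Signed sum = -5*3 - 7*-7 + 7*4 - -7*3 + -7*-7 - -5*4
= 34 + 49 + 69 = 152
Area = (1/2)|152| = 76.

76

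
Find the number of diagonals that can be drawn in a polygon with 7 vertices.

Total line segments between 7 vertices = C(7,2) = 21.
Subtract the 7 sides: 21 - 7 = 14 diagonals.

14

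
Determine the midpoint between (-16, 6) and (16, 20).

The midpoint is the average of the coordinates:
x: (-16 + 16)/2 = 0
y: (6 + 20)/2 = 13
Midpoint = (0, 13)

(0, 13)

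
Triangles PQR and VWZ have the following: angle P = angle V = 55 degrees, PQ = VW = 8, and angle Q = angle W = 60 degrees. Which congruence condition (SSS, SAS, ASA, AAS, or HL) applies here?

The given information provides:
angle P = angle V = 55 degrees, PQ = VW = 8, and angle Q = angle W = 60 degrees
This matches the ASA congruence theorem.
Two pairs of corresponding angles and the included side are equal (Angle-Side-Angle).

ASA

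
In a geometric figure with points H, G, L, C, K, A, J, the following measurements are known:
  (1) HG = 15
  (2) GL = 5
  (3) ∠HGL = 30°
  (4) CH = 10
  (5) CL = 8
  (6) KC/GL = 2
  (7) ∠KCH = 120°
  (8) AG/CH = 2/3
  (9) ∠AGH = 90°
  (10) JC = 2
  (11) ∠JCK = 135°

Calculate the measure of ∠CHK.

From the given relations: KC = 2·GL = 2·5 = 10.
Step 1: By the law of cosines on triangle HCK: HK² = 10² + 10² − 2·10·10·cos(120°) = 300, so HK = 10·√3.
Step 2: By the inverse law of cosines on triangle CHK: cos(∠CHK) = (10² + (10·√3)² − 10²) / (2·10·10·√3) = 300/346.41 = 0.866, so ∠CHK = 30°.

Therefore, the measure of angle ∠CHK = 30°.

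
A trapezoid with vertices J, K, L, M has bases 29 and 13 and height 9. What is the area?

Area of a trapezoid = (base1 + base2) * height / 2
Area = (29 + 13) * 9 / 2
Area = 42 * 9 / 2
Area = 378 / 2
Area = 189

189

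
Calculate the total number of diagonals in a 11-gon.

The number of diagonals in an n-gon is n(n - 3)/2.
For n = 11: 11(11 - 3)/2 = 11 × 8 / 2 = 44.

44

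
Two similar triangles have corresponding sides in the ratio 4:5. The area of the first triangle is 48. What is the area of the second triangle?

For similar figures, the area ratio equals the square of the side ratio.
Side ratio (the first triangle to the second triangle) = 4:5, so area ratio = 4^2:5^2 = 16:25.
If the area of the first triangle is 48, then the area of the second triangle = 48 * (25/16) = 75.

75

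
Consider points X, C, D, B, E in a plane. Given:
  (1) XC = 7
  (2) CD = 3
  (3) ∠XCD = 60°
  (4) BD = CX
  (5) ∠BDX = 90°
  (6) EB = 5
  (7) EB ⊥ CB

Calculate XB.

From the given relations: BD = CX = 7.
Step 1: By the law of cosines on triangle XCD: XD² = 7² + 3² − 2·7·3·cos(60°) = 37, so XD = √37.
Step 2: By the law of cosines on triangle XDB: XB² = √37² + 7² − 2·√37·7·cos(90°) = 86, so XB = √86.

Therefore, the length of XB = √86.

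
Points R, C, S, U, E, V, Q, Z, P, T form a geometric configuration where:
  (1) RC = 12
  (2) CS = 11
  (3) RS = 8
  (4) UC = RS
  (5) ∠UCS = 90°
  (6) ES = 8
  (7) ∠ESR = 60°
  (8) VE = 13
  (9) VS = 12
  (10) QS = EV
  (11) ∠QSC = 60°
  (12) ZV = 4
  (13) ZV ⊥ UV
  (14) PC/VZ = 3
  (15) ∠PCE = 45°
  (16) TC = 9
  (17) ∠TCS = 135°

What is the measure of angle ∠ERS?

Step 1: By the law of cosines on triangle RSE: RE² = 8² + 8² − 2·8·8·cos(60°) = 64, so RE = 8.
Step 2: By the inverse law of cosines on triangle ERS: cos(∠ERS) = (8² + 8² − 8²) / (2·8·8) = 64/128 = 0.5, so ∠ERS = 60°.

Therefore, the measure of angle ∠ERS = 60°.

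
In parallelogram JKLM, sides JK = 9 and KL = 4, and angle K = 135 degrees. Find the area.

Area = a * b * sin(theta)
Area = 9 * 4 * sin(135 degrees)
Area = 36 * sqrt(2)/2
Area = 18*sqrt(2)

18*sqrt(2)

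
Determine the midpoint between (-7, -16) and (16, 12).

M = ((x₁ + x₂)/2, (y₁ + y₂)/2)
= ((-7 + 16)/2, (-16 + 12)/2)
= (9/2, -4/2) = (9/2, -2)

(9/2, -2)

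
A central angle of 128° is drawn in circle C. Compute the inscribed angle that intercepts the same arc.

Inscribed angle = 128° / 2 = 64° (inscribed angle theorem).

64°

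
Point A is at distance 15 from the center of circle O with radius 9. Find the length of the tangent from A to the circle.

Let T be the point of tangency. Then OT ⊥ AT (radius ⊥ tangent).
In right triangle OTA: OA² = OT² + AT²
15² = 9² + AT²
AT² = 144, AT = 12

12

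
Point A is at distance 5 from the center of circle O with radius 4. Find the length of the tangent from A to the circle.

The tangent, radius, and line from the external point to the center form a right triangle.
The right angle is where the tangent meets the radius.
By the Pythagorean theorem: tangent² + 4² = 5²
tangent² = 25 - 16 = 9
tangent = 3

3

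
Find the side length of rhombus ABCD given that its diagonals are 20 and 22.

In a rhombus, the diagonals bisect each other perpendicularly, creating four congruent right triangles.
Each triangle has legs 10 (half of 20) and 11 (half of 22).
The hypotenuse of each right triangle is a side of the rhombus:
side = sqrt(10^2 + 11^2) = sqrt(221)

sqrt(221)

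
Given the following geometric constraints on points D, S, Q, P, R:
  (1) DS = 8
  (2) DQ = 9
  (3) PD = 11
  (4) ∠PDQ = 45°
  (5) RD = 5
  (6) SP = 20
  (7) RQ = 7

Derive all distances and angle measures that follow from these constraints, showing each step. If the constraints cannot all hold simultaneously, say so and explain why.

These constraints are not satisfiable: by the triangle inequality in triangle DSP, (1) DS = 8 and (3) PD = 11 force SP ≤ 8 + 11 = 19, but (6) says SP = 20. No planar figure meets all of them, so nothing further can be derived.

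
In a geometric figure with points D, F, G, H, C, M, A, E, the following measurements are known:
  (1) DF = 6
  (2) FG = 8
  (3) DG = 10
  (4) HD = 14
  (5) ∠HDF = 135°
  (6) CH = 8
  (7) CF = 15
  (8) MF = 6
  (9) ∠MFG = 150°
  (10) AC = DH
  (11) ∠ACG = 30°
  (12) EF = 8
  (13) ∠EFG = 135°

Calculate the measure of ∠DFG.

Step 1: By the inverse law of cosines on triangle DFG: cos(∠DFG) = (6² + 8² − 10²) / (2·6·8) = 0/96 = 0, so ∠DFG = 90°.

Therefore, the measure of angle ∠DFG = 90°.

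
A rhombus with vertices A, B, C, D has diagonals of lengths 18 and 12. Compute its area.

The diagonals of a rhombus divide it into four right triangles.
Each triangle has legs 18/ 2 = 9 and 12/2 = 6, so each has area (1/2)*9*6 = 27.
Four such triangles give total area = (d1 * d2) / 2 = 108.

108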